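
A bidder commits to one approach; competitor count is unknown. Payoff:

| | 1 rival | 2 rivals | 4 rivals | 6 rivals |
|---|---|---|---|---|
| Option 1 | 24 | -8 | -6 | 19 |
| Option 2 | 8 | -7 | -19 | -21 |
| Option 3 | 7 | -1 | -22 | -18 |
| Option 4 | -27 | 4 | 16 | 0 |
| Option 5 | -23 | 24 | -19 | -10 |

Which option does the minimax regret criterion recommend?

Option 1

Column bests: 1 rival=24, 2 rivals=24, 4 rivals=16, 6 rivals=19.
Option 1 regrets: 0, 32, 22, 0 → max 32
Option 2 regrets: 16, 31, 35, 40 → max 40
Option 3 regrets: 17, 25, 38, 37 → max 38
Option 4 regrets: 51, 20, 0, 19 → max 51
Option 5 regrets: 47, 0, 35, 29 → max 47
Smallest max regret = 32 → Option 1.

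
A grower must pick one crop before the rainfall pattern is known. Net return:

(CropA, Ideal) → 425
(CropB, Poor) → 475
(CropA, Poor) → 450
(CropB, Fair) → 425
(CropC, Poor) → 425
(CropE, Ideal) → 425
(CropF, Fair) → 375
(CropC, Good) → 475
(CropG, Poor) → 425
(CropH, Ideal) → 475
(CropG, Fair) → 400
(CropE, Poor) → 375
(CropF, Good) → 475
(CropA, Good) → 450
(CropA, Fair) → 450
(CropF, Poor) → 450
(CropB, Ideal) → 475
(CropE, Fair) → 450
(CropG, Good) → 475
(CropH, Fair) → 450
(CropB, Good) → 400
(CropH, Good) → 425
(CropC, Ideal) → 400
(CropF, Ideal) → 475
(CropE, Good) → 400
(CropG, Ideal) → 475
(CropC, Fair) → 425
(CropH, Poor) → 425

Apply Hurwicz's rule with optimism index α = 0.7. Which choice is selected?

CropH

CropF: 0.7·475 + 0.3·375 = 445
CropB: 0.7·475 + 0.3·400 = 452.5
CropC: 0.7·475 + 0.3·400 = 452.5
CropA: 0.7·450 + 0.3·425 = 442.5
CropH: 0.7·475 + 0.3·425 = 460
CropG: 0.7·475 + 0.3·400 = 452.5
CropE: 0.7·450 + 0.3·375 = 427.5
Highest Hurwicz score = 460 → CropH.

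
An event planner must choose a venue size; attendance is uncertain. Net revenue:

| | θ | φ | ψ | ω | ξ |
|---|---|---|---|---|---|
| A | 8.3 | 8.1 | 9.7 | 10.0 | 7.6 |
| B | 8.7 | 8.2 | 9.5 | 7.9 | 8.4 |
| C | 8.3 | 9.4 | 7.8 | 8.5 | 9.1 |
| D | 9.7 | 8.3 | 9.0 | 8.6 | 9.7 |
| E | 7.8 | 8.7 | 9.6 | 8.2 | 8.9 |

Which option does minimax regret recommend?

D

Column bests: θ=9.7, φ=9.4, ψ=9.7, ω=10.0, ξ=9.7.
A regrets: 1.4, 1.3, 0.0, 0.0, 2.1 → max 2.1
B regrets: 1.0, 1.2, 0.2, 2.1, 1.3 → max 2.1
C regrets: 1.4, 0.0, 1.9, 1.5, 0.6 → max 1.9
D regrets: 0.0, 1.1, 0.7, 1.4, 0.0 → max 1.4
E regrets: 1.9, 0.7, 0.1, 1.8, 0.8 → max 1.9
Smallest max regret = 1.4 → D.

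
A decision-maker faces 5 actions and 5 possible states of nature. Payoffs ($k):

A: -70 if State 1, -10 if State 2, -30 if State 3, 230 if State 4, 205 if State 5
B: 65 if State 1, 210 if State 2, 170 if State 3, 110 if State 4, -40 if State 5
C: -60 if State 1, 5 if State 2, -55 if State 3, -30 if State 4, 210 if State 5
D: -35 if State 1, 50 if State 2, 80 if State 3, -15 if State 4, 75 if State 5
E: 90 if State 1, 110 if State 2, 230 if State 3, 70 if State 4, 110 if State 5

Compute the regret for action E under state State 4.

160

Best payoff under State 4 is 230.
Regret = 230 − 70 = 160.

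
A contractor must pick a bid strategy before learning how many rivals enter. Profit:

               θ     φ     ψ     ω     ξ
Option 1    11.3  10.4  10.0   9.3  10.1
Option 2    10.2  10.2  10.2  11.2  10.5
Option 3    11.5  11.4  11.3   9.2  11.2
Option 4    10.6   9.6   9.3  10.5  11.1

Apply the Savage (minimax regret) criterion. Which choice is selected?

Column bests: θ=11.5, φ=11.4, ψ=11.3, ω=11.2, ξ=11.2.
Option 1 regrets: 0.2, 1.0, 1.3, 1.9, 1.1 → max 1.9
Option 2 regrets: 1.3, 1.2, 1.1, 0.0, 0.7 → max 1.3
Option 3 regrets: 0.0, 0.0, 0.0, 2.0, 0.0 → max 2.0
Option 4 regrets: 0.9, 1.8, 2.0, 0.7, 0.1 → max 2.0
Smallest max regret = 1.3 → Option 2.

Option 2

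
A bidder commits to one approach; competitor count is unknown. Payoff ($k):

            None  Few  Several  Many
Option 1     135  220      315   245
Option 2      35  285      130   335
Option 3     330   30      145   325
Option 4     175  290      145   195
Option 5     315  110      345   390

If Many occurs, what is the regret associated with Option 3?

65

Best payoff under Many is 390.
Regret = 390 − 325 = 65.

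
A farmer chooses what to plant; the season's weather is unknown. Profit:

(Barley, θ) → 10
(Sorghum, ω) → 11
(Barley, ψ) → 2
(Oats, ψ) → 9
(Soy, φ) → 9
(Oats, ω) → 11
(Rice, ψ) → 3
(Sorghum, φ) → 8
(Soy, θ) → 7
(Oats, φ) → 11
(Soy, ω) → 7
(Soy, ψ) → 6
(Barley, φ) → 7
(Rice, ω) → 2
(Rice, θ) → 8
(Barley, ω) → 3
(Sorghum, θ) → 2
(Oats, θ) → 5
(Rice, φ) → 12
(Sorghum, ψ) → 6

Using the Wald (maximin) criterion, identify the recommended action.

Row minima: Rice=2, Oats=5, Sorghum=2, Soy=6, Barley=2
Best worst-case = 6 → Soy.

Soy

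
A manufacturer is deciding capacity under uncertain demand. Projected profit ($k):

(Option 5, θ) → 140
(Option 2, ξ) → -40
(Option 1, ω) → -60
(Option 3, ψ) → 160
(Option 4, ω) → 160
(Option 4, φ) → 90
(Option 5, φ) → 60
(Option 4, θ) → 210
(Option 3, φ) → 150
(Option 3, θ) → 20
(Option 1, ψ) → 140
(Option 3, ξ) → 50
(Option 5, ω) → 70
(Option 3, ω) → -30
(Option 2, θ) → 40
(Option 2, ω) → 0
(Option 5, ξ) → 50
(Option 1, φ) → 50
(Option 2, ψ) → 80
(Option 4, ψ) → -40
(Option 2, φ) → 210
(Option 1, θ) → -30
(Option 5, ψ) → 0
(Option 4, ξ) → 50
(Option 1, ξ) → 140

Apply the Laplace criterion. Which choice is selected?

Row averages: Option 1=48, Option 2=58, Option 3=70, Option 4=94, Option 5=64
Highest average = 94 → Option 4.

Option 4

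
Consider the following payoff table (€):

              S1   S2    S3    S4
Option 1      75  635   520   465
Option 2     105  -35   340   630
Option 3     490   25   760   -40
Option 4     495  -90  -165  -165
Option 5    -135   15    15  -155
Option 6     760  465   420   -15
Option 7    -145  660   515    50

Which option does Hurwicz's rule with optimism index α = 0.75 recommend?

Option 6

Option 1: 0.75·635 + 0.25·75 = 495
Option 2: 0.75·630 + 0.25·(-35) = 463.75
Option 3: 0.75·760 + 0.25·(-40) = 560
Option 4: 0.75·495 + 0.25·(-165) = 330
Option 5: 0.75·15 + 0.25·(-155) = -27.5
Option 6: 0.75·760 + 0.25·(-15) = 566.25
Option 7: 0.75·660 + 0.25·(-145) = 458.75
Highest Hurwicz score = 566.25 → Option 6.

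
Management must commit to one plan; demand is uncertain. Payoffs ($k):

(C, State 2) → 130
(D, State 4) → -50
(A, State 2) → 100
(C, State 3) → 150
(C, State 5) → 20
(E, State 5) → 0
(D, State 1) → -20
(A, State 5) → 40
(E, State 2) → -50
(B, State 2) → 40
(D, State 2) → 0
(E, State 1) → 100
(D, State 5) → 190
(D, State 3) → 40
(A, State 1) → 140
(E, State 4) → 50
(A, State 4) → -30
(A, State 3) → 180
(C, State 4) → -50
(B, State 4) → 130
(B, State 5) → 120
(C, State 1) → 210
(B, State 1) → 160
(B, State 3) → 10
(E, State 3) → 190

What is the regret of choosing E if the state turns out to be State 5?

190

Best payoff under State 5 is 190.
Regret = 190 − 0 = 190.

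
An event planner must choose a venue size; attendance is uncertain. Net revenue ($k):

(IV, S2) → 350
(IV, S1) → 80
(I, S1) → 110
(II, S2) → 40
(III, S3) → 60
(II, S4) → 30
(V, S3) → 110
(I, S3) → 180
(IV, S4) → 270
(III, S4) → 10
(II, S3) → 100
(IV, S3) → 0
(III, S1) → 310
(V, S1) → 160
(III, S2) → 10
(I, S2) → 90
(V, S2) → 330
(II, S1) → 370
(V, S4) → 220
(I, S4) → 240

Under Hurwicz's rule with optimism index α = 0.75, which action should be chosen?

II

I: 0.75·240 + 0.25·90 = 202.5
II: 0.75·370 + 0.25·30 = 285
III: 0.75·310 + 0.25·10 = 235
IV: 0.75·350 + 0.25·0 = 262.5
V: 0.75·330 + 0.25·110 = 275
Highest Hurwicz score = 285 → II.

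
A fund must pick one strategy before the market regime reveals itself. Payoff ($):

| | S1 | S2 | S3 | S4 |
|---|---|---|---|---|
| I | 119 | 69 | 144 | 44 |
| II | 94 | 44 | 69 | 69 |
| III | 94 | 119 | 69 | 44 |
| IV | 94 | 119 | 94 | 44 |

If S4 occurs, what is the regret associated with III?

25

Best payoff under S4 is 69.
Regret = 69 − 44 = 25.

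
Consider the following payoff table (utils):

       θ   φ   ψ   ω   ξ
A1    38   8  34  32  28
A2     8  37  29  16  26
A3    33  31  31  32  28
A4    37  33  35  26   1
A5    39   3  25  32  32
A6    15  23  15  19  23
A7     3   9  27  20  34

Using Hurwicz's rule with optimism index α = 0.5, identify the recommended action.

A1: 0.5·38 + 0.5·8 = 23
A2: 0.5·37 + 0.5·8 = 22.5
A3: 0.5·33 + 0.5·28 = 30.5
A4: 0.5·37 + 0.5·1 = 19
A5: 0.5·39 + 0.5·3 = 21
A6: 0.5·23 + 0.5·15 = 19
A7: 0.5·34 + 0.5·3 = 18.5
Highest Hurwicz score = 30.5 → A3.

A3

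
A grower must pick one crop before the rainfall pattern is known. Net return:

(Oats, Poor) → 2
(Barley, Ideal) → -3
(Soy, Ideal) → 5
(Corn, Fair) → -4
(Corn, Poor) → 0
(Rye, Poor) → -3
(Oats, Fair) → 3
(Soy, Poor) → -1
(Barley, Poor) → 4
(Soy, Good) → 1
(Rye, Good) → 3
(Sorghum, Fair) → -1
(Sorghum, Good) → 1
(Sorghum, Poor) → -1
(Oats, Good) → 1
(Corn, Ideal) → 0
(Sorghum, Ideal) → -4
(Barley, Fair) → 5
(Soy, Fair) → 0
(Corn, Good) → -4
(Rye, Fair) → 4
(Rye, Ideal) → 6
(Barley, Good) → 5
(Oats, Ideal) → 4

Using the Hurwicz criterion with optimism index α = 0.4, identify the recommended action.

Oats

Corn: 0.4·0 + 0.6·(-4) = -2.4
Sorghum: 0.4·1 + 0.6·(-4) = -2
Oats: 0.4·4 + 0.6·1 = 2.2
Rye: 0.4·6 + 0.6·(-3) = 0.6
Soy: 0.4·5 + 0.6·(-1) = 1.4
Barley: 0.4·5 + 0.6·(-3) = 0.2
Highest Hurwicz score = 2.2 → Oats.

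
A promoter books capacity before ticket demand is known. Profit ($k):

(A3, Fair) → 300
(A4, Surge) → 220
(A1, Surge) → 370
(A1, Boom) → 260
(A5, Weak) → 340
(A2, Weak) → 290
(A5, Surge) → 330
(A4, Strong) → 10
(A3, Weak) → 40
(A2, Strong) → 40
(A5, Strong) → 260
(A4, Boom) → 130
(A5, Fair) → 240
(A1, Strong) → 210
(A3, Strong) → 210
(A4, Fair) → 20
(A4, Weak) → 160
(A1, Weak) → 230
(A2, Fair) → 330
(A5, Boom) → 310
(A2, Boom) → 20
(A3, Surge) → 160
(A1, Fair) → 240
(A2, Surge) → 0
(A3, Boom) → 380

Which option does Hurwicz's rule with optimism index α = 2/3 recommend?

A1

A1: 2/3·370 + 1/3·210 = 950/3
A2: 2/3·330 + 1/3·0 = 220
A3: 2/3·380 + 1/3·40 = 800/3
A4: 2/3·220 + 1/3·10 = 150
A5: 2/3·340 + 1/3·240 = 920/3
Highest Hurwicz score = 950/3 → A1.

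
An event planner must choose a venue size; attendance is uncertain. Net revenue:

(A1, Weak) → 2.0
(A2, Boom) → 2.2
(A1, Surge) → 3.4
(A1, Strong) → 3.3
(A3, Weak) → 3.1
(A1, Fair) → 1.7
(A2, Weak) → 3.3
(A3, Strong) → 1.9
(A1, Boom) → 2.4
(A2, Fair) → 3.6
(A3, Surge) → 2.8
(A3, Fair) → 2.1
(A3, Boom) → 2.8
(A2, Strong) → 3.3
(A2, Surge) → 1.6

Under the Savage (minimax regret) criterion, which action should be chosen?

Column bests: Weak=3.3, Fair=3.6, Strong=3.3, Boom=2.8, Surge=3.4.
A1 regrets: 1.3, 1.9, 0.0, 0.4, 0.0 → max 1.9
A2 regrets: 0.0, 0.0, 0.0, 0.6, 1.8 → max 1.8
A3 regrets: 0.2, 1.5, 1.4, 0.0, 0.6 → max 1.5
Smallest max regret = 1.5 → A3.

A3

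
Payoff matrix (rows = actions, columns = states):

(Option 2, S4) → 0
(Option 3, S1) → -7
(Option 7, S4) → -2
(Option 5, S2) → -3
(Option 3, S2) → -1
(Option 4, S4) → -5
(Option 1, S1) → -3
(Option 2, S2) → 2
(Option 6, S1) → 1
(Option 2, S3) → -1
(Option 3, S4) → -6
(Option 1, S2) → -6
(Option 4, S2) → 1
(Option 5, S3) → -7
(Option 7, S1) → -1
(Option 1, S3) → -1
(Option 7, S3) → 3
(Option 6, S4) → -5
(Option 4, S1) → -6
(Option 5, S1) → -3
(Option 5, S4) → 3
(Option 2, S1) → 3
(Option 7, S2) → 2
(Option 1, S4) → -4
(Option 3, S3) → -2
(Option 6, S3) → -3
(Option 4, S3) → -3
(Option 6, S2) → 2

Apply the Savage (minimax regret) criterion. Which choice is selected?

Column bests: S1=3, S2=2, S3=3, S4=3.
Option 1 regrets: 6, 8, 4, 7 → max 8
Option 2 regrets: 0, 0, 4, 3 → max 4
Option 3 regrets: 10, 3, 5, 9 → max 10
Option 4 regrets: 9, 1, 6, 8 → max 9
Option 5 regrets: 6, 5, 10, 0 → max 10
Option 6 regrets: 2, 0, 6, 8 → max 8
Option 7 regrets: 4, 0, 0, 5 → max 5
Smallest max regret = 4 → Option 2.

Option 2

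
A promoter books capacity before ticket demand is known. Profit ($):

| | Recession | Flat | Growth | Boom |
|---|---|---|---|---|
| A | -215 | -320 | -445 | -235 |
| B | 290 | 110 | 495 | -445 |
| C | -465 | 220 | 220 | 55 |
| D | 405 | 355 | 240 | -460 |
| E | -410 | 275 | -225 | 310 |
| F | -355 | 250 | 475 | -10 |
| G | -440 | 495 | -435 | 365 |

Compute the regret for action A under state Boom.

600

Best payoff under Boom is 365.
Regret = 365 − (-235) = 600.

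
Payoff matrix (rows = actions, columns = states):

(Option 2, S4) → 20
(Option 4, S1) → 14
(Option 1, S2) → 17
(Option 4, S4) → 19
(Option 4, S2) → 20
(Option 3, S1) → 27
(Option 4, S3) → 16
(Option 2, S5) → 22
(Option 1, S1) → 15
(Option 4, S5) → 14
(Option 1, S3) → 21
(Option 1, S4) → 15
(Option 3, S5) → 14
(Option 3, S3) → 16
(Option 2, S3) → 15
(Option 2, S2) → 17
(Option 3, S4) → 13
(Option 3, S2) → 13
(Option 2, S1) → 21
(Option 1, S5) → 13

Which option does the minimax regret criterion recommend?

Column bests: S1=27, S2=20, S3=21, S4=20, S5=22.
Option 1 regrets: 12, 3, 0, 5, 9 → max 12
Option 2 regrets: 6, 3, 6, 0, 0 → max 6
Option 3 regrets: 0, 7, 5, 7, 8 → max 8
Option 4 regrets: 13, 0, 5, 1, 8 → max 13
Smallest max regret = 6 → Option 2.

Option 2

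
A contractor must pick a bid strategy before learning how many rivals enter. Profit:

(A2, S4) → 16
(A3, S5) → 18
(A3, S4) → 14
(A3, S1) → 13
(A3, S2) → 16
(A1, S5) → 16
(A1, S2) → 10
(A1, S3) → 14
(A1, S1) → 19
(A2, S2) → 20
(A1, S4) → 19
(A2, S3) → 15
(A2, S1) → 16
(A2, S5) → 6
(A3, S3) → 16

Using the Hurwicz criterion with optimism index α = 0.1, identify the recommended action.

A1: 0.1·19 + 0.9·10 = 10.9
A2: 0.1·20 + 0.9·6 = 7.4
A3: 0.1·18 + 0.9·13 = 13.5
Highest Hurwicz score = 13.5 → A3.

A3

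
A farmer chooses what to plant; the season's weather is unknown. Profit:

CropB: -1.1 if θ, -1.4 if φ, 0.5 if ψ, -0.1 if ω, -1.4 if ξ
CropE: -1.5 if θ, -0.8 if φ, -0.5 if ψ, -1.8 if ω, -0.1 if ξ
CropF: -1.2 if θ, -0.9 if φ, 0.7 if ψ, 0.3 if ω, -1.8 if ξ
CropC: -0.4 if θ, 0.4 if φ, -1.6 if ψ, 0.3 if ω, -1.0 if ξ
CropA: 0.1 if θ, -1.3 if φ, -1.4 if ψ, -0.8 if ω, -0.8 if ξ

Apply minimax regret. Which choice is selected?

CropF

Column bests: θ=0.1, φ=0.4, ψ=0.7, ω=0.3, ξ=-0.1.
CropB regrets: 1.2, 1.8, 0.2, 0.4, 1.3 → max 1.8
CropE regrets: 1.6, 1.2, 1.2, 2.1, 0.0 → max 2.1
CropF regrets: 1.3, 1.3, 0.0, 0.0, 1.7 → max 1.7
CropC regrets: 0.5, 0.0, 2.3, 0.0, 0.9 → max 2.3
CropA regrets: 0.0, 1.7, 2.1, 1.1, 0.7 → max 2.1
Smallest max regret = 1.7 → CropF.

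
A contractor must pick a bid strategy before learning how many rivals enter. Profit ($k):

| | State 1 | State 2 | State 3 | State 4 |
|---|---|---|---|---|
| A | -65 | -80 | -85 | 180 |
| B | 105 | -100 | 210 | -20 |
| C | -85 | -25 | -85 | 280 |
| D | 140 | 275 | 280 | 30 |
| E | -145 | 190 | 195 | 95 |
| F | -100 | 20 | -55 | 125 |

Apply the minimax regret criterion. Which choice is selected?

Column bests: State 1=140, State 2=275, State 3=280, State 4=280.
A regrets: 205, 355, 365, 100 → max 365
B regrets: 35, 375, 70, 300 → max 375
C regrets: 225, 300, 365, 0 → max 365
D regrets: 0, 0, 0, 250 → max 250
E regrets: 285, 85, 85, 185 → max 285
F regrets: 240, 255, 335, 155 → max 335
Smallest max regret = 250 → D.

D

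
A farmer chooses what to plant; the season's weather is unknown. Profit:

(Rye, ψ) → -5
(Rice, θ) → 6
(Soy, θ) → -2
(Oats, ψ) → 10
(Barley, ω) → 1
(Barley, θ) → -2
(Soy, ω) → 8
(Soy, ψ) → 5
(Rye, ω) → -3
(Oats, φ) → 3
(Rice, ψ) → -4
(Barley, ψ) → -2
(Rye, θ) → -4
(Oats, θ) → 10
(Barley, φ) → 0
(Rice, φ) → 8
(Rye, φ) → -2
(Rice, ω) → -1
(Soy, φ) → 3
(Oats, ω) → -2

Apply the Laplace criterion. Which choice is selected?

Oats

Row averages: Rye=-3.5, Soy=3.5, Rice=2.25, Oats=5.25, Barley=-0.75
Highest average = 5.25 → Oats.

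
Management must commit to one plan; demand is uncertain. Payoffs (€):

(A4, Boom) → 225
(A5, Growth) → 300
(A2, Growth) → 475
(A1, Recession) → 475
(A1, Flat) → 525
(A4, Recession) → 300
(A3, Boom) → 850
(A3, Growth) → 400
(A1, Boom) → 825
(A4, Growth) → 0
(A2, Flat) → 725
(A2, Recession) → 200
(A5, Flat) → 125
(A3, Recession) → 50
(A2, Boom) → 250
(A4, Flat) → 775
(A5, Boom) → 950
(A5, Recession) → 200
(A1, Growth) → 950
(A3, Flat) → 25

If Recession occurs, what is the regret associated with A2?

Best payoff under Recession is 475.
Regret = 475 − 200 = 275.

275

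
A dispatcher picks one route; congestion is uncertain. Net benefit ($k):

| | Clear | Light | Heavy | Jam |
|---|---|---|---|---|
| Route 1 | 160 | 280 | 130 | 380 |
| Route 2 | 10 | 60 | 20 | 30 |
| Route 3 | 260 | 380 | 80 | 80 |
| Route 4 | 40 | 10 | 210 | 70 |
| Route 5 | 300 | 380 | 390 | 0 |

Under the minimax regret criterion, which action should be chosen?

Column bests: Clear=300, Light=380, Heavy=390, Jam=380.
Route 1 regrets: 140, 100, 260, 0 → max 260
Route 2 regrets: 290, 320, 370, 350 → max 370
Route 3 regrets: 40, 0, 310, 300 → max 310
Route 4 regrets: 260, 370, 180, 310 → max 370
Route 5 regrets: 0, 0, 0, 380 → max 380
Smallest max regret = 260 → Route 1.

Route 1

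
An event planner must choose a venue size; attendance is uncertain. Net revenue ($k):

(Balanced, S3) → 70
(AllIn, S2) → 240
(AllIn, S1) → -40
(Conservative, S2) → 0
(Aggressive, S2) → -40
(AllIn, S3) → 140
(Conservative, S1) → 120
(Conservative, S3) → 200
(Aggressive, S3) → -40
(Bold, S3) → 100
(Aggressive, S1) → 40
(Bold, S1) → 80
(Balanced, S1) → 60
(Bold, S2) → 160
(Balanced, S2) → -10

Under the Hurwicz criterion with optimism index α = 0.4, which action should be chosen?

Bold

Conservative: 0.4·200 + 0.6·0 = 80
Balanced: 0.4·70 + 0.6·(-10) = 22
Aggressive: 0.4·40 + 0.6·(-40) = -8
Bold: 0.4·160 + 0.6·80 = 112
AllIn: 0.4·240 + 0.6·(-40) = 72
Highest Hurwicz score = 112 → Bold.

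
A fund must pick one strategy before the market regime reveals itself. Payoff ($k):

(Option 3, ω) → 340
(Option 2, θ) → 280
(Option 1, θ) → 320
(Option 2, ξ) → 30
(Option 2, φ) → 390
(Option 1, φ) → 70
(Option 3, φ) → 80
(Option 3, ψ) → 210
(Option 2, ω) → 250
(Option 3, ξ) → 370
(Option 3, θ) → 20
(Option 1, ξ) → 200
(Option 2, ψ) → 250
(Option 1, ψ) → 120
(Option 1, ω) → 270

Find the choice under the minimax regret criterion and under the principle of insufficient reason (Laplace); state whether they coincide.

Column bests: θ=320, φ=390, ψ=250, ω=340, ξ=370.
Option 1 regrets: 0, 320, 130, 70, 170 → max 320
Option 2 regrets: 40, 0, 0, 90, 340 → max 340
Option 3 regrets: 300, 310, 40, 0, 0 → max 310
Smallest max regret = 310 → Option 3.
Row averages: Option 1=196, Option 2=240, Option 3=204
Highest average = 240 → Option 2.

minimax regret → Option 3; laplace → Option 2 (disagree)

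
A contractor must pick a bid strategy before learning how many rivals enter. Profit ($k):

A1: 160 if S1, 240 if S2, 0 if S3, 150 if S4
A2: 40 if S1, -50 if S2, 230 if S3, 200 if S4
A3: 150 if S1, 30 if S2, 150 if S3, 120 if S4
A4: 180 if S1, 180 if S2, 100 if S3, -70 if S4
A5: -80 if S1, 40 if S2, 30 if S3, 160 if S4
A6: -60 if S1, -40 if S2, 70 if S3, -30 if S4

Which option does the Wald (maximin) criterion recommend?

A3

Row minima: A1=0, A2=-50, A3=30, A4=-70, A5=-80, A6=-60
Best worst-case = 30 → A3.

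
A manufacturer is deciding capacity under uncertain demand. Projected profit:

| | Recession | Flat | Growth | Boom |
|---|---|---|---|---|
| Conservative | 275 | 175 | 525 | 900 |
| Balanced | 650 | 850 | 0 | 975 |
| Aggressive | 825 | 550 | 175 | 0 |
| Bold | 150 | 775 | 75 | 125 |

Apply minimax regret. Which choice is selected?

Column bests: Recession=825, Flat=850, Growth=525, Boom=975.
Conservative regrets: 550, 675, 0, 75 → max 675
Balanced regrets: 175, 0, 525, 0 → max 525
Aggressive regrets: 0, 300, 350, 975 → max 975
Bold regrets: 675, 75, 450, 850 → max 850
Smallest max regret = 525 → Balanced.

Balanced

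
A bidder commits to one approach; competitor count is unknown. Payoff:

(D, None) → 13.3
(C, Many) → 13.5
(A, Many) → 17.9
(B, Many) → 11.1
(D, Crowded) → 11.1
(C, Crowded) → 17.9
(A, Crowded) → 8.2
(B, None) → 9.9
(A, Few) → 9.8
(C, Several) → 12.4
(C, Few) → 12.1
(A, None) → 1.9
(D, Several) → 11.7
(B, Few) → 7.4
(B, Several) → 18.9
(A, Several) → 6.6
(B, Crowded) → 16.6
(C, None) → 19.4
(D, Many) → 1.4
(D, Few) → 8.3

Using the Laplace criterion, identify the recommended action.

Row averages: A=8.88, B=12.78, C=15.06, D=9.16
Highest average = 15.06 → C.

C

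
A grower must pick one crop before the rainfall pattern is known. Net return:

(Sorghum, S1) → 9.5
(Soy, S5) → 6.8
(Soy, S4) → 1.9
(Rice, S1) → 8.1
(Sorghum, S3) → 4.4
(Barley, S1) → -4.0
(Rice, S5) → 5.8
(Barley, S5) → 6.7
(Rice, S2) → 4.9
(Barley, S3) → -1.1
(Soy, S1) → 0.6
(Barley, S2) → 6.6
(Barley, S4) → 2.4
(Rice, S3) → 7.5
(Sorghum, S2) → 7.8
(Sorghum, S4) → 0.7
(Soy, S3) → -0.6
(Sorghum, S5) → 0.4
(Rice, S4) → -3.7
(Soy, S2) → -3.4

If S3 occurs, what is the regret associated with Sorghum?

3.1

Best payoff under S3 is 7.5.
Regret = 7.5 − 4.4 = 3.1.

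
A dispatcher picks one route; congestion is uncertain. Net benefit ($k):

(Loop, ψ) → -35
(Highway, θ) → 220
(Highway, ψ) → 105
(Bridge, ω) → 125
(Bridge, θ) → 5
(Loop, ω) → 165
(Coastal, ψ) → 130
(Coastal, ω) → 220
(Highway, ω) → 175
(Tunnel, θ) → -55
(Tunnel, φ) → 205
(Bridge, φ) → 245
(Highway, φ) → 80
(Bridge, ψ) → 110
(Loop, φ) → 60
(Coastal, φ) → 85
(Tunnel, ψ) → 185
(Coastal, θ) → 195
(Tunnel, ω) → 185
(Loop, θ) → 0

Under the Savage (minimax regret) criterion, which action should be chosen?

Coastal

Column bests: θ=220, φ=245, ψ=185, ω=220.
Coastal regrets: 25, 160, 55, 0 → max 160
Tunnel regrets: 275, 40, 0, 35 → max 275
Bridge regrets: 215, 0, 75, 95 → max 215
Loop regrets: 220, 185, 220, 55 → max 220
Highway regrets: 0, 165, 80, 45 → max 165
Smallest max regret = 160 → Coastal.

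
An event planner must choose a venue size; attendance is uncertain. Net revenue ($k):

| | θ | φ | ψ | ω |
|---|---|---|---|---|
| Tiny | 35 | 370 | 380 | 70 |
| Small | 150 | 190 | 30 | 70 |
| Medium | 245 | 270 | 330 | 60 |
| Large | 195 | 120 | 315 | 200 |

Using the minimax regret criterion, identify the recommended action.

Medium

Column bests: θ=245, φ=370, ψ=380, ω=200.
Tiny regrets: 210, 0, 0, 130 → max 210
Small regrets: 95, 180, 350, 130 → max 350
Medium regrets: 0, 100, 50, 140 → max 140
Large regrets: 50, 250, 65, 0 → max 250
Smallest max regret = 140 → Medium.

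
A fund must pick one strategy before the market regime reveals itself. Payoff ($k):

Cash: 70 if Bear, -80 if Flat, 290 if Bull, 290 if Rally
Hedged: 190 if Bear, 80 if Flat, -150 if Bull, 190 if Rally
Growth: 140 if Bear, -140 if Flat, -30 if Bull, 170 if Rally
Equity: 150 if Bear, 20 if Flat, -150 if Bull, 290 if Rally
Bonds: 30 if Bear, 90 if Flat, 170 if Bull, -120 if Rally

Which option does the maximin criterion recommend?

Row minima: Cash=-80, Hedged=-150, Growth=-140, Equity=-150, Bonds=-120
Best worst-case = -80 → Cash.

Cash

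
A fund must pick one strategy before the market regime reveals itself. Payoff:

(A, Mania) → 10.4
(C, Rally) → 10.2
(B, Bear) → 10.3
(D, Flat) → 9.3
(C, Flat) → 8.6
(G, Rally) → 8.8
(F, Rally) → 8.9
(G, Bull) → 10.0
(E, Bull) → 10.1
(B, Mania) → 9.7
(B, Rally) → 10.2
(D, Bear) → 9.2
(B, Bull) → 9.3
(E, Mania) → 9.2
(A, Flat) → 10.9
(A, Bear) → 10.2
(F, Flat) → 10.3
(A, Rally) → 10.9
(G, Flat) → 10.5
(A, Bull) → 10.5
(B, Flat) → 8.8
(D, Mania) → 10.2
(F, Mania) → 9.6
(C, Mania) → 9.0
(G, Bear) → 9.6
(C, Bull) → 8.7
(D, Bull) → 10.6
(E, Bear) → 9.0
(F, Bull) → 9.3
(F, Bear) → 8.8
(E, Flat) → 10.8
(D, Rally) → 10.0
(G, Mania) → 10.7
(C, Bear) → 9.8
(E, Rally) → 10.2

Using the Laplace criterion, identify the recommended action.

A

Row averages: A=10.58, B=9.66, C=9.26, D=9.86, E=9.86, F=9.38, G=9.92
Highest average = 10.58 → A.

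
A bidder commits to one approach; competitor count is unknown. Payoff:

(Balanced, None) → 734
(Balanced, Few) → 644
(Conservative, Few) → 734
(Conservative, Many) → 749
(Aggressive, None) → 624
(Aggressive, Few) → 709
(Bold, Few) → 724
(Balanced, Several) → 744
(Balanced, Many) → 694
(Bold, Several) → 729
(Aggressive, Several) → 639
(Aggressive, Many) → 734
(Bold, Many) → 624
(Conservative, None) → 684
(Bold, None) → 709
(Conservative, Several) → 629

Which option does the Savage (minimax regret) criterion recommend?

Column bests: None=734, Few=734, Several=744, Many=749.
Conservative regrets: 50, 0, 115, 0 → max 115
Balanced regrets: 0, 90, 0, 55 → max 90
Aggressive regrets: 110, 25, 105, 15 → max 110
Bold regrets: 25, 10, 15, 125 → max 125
Smallest max regret = 90 → Balanced.

Balanced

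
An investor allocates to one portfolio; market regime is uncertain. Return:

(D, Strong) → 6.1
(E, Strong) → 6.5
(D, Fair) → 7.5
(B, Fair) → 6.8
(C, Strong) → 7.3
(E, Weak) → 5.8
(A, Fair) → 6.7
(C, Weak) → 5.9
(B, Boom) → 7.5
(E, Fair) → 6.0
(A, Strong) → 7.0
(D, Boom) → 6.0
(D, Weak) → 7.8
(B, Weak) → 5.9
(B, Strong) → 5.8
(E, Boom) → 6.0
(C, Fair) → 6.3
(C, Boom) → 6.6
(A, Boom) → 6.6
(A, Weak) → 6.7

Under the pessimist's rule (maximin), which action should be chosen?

A

Row minima: A=6.6, B=5.8, C=5.9, D=6.0, E=5.8
Best worst-case = 6.6 → A.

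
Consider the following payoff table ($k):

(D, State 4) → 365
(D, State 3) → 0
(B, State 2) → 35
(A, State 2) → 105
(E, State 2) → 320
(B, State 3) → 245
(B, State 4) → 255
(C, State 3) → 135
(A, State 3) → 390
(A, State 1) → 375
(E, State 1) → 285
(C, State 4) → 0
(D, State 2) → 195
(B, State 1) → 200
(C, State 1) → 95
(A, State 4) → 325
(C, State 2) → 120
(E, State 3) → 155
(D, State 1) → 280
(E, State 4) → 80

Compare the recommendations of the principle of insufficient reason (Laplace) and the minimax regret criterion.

laplace → A; minimax regret → A (agree)

Row averages: A=298.75, B=183.75, C=87.5, D=210, E=210
Highest average = 298.75 → A.
Column bests: State 1=375, State 2=320, State 3=390, State 4=365.
A regrets: 0, 215, 0, 40 → max 215
B regrets: 175, 285, 145, 110 → max 285
C regrets: 280, 200, 255, 365 → max 365
D regrets: 95, 125, 390, 0 → max 390
E regrets: 90, 0, 235, 285 → max 285
Smallest max regret = 215 → A.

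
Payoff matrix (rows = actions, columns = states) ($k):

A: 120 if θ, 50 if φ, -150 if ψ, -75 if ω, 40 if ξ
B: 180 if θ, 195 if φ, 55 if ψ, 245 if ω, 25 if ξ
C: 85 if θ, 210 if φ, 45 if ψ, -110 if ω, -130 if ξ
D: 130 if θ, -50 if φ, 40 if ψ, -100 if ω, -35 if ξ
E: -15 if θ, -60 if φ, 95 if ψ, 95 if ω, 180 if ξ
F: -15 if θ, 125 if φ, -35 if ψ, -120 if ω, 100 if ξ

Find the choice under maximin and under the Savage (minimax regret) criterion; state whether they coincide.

maximin → B; minimax regret → B (agree)

Row minima: A=-150, B=25, C=-130, D=-100, E=-60, F=-120
Best worst-case = 25 → B.
Column bests: θ=180, φ=210, ψ=95, ω=245, ξ=180.
A regrets: 60, 160, 245, 320, 140 → max 320
B regrets: 0, 15, 40, 0, 155 → max 155
C regrets: 95, 0, 50, 355, 310 → max 355
D regrets: 50, 260, 55, 345, 215 → max 345
E regrets: 195, 270, 0, 150, 0 → max 270
F regrets: 195, 85, 130, 365, 80 → max 365
Smallest max regret = 155 → B.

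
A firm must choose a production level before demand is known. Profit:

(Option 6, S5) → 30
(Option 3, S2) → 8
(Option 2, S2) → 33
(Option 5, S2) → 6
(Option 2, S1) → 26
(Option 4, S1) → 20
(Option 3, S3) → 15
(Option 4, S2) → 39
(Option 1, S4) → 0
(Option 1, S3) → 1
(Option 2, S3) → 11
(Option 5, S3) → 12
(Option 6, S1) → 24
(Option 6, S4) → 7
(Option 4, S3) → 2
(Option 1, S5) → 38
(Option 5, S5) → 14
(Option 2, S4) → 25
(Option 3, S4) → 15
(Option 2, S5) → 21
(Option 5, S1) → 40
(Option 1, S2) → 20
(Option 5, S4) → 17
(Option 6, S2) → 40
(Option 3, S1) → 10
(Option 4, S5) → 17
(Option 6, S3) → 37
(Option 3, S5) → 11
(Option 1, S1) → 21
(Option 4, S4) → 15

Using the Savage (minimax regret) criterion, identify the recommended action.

Option 6

Column bests: S1=40, S2=40, S3=37, S4=25, S5=38.
Option 1 regrets: 19, 20, 36, 25, 0 → max 36
Option 2 regrets: 14, 7, 26, 0, 17 → max 26
Option 3 regrets: 30, 32, 22, 10, 27 → max 32
Option 4 regrets: 20, 1, 35, 10, 21 → max 35
Option 5 regrets: 0, 34, 25, 8, 24 → max 34
Option 6 regrets: 16, 0, 0, 18, 8 → max 18
Smallest max regret = 18 → Option 6.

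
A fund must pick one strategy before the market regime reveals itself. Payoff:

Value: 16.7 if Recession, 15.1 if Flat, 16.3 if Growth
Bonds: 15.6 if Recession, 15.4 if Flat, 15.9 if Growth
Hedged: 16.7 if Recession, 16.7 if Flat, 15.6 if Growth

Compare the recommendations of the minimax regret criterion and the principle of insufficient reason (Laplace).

Column bests: Recession=16.7, Flat=16.7, Growth=16.3.
Value regrets: 0.0, 1.6, 0.0 → max 1.6
Bonds regrets: 1.1, 1.3, 0.4 → max 1.3
Hedged regrets: 0.0, 0.0, 0.7 → max 0.7
Smallest max regret = 0.7 → Hedged.
Row averages: Value=481/30, Bonds=469/30, Hedged=49/3
Highest average = 49/3 → Hedged.

minimax regret → Hedged; laplace → Hedged (agree)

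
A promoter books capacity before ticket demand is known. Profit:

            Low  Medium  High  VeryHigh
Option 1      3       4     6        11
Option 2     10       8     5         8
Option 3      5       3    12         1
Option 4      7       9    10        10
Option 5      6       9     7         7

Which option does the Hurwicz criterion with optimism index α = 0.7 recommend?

Option 4

Option 1: 0.7·11 + 0.3·3 = 8.6
Option 2: 0.7·10 + 0.3·5 = 8.5
Option 3: 0.7·12 + 0.3·1 = 8.7
Option 4: 0.7·10 + 0.3·7 = 9.1
Option 5: 0.7·9 + 0.3·6 = 8.1
Highest Hurwicz score = 9.1 → Option 4.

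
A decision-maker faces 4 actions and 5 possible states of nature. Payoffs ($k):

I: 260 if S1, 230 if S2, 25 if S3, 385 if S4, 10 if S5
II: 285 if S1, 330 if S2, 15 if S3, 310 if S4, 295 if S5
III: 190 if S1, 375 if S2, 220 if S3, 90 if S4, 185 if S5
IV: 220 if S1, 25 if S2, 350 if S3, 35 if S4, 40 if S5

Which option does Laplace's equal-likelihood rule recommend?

II

Row averages: I=182, II=247, III=212, IV=134
Highest average = 247 → II.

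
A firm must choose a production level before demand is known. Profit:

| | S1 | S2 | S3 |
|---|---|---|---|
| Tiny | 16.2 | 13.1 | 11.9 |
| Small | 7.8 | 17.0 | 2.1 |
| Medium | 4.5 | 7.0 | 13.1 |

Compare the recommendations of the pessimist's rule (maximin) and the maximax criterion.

Row minima: Tiny=11.9, Small=2.1, Medium=4.5
Best worst-case = 11.9 → Tiny.
Row maxima: Tiny=16.2, Small=17.0, Medium=13.1
Best best-case = 17.0 → Small.

maximin → Tiny; maximax → Small (disagree)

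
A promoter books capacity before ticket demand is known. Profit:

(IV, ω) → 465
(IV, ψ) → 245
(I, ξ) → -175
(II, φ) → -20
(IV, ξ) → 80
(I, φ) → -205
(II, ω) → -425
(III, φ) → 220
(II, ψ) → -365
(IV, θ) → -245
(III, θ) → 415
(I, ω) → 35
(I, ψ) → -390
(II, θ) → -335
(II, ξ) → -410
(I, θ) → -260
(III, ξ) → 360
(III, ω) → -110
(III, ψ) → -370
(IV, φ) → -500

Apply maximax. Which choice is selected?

IV

Row maxima: I=35, II=-20, III=415, IV=465
Best best-case = 465 → IV.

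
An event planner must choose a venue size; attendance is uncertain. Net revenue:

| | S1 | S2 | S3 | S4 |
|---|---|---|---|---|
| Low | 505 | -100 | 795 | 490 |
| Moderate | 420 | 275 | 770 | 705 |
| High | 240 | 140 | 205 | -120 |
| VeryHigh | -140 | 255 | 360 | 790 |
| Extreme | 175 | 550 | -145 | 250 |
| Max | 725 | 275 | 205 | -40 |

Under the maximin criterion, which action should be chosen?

Moderate

Row minima: Low=-100, Moderate=275, High=-120, VeryHigh=-140, Extreme=-145, Max=-40
Best worst-case = 275 → Moderate.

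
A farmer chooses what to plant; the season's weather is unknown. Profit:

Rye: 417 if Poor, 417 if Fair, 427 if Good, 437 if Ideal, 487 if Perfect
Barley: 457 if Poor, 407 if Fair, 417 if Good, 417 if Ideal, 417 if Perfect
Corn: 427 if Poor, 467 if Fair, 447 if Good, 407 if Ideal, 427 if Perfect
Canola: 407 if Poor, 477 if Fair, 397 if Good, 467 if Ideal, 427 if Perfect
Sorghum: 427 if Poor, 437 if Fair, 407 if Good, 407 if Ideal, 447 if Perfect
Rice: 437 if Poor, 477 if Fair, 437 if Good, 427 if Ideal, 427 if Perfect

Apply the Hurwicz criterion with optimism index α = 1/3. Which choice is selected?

Rice

Rye: 1/3·487 + 2/3·417 = 1321/3
Barley: 1/3·457 + 2/3·407 = 1271/3
Corn: 1/3·467 + 2/3·407 = 427
Canola: 1/3·477 + 2/3·397 = 1271/3
Sorghum: 1/3·447 + 2/3·407 = 1261/3
Rice: 1/3·477 + 2/3·427 = 1331/3
Highest Hurwicz score = 1331/3 → Rice.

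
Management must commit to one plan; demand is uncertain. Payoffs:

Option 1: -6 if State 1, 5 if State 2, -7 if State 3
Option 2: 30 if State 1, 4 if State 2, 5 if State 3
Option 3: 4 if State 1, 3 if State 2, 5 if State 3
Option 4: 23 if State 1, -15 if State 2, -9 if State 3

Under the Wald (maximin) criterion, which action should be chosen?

Option 2

Row minima: Option 1=-7, Option 2=4, Option 3=3, Option 4=-15
Best worst-case = 4 → Option 2.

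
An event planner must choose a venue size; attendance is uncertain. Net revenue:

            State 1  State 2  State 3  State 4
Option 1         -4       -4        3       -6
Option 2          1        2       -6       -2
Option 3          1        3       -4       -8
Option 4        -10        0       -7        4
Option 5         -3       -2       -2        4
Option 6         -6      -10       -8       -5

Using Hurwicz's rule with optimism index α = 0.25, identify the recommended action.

Option 1: 0.25·3 + 0.75·(-6) = -3.75
Option 2: 0.25·2 + 0.75·(-6) = -4
Option 3: 0.25·3 + 0.75·(-8) = -5.25
Option 4: 0.25·4 + 0.75·(-10) = -6.5
Option 5: 0.25·4 + 0.75·(-3) = -1.25
Option 6: 0.25·(-5) + 0.75·(-10) = -8.75
Highest Hurwicz score = -1.25 → Option 5.

Option 5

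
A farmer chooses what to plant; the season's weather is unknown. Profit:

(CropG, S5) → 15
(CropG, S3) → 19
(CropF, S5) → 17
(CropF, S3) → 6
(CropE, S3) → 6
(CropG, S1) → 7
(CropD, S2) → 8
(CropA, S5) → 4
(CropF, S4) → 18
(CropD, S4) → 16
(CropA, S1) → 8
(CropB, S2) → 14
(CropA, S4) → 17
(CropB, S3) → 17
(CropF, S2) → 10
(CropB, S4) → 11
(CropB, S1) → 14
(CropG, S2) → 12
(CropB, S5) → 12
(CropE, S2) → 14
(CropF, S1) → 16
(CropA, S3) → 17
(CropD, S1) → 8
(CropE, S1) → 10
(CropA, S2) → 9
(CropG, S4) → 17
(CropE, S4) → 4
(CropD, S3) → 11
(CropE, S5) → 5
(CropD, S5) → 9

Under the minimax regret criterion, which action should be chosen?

Column bests: S1=16, S2=14, S3=19, S4=18, S5=17.
CropE regrets: 6, 0, 13, 14, 12 → max 14
CropF regrets: 0, 4, 13, 0, 0 → max 13
CropG regrets: 9, 2, 0, 1, 2 → max 9
CropD regrets: 8, 6, 8, 2, 8 → max 8
CropB regrets: 2, 0, 2, 7, 5 → max 7
CropA regrets: 8, 5, 2, 1, 13 → max 13
Smallest max regret = 7 → CropB.

CropB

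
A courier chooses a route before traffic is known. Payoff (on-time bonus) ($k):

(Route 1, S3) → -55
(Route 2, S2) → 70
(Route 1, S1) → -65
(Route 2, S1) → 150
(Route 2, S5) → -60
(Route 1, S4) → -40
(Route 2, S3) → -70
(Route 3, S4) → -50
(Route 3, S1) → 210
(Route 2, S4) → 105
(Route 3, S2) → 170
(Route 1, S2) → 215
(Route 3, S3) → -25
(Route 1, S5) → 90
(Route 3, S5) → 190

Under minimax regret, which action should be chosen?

Route 3

Column bests: S1=210, S2=215, S3=-25, S4=105, S5=190.
Route 1 regrets: 275, 0, 30, 145, 100 → max 275
Route 2 regrets: 60, 145, 45, 0, 250 → max 250
Route 3 regrets: 0, 45, 0, 155, 0 → max 155
Smallest max regret = 155 → Route 3.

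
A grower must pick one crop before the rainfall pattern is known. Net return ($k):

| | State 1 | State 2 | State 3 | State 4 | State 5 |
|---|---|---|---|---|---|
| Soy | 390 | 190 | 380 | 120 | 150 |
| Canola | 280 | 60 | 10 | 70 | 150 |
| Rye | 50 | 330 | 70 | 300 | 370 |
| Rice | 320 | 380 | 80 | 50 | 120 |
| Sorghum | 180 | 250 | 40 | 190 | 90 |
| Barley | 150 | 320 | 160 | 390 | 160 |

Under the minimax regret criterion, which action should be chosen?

Barley

Column bests: State 1=390, State 2=380, State 3=380, State 4=390, State 5=370.
Soy regrets: 0, 190, 0, 270, 220 → max 270
Canola regrets: 110, 320, 370, 320, 220 → max 370
Rye regrets: 340, 50, 310, 90, 0 → max 340
Rice regrets: 70, 0, 300, 340, 250 → max 340
Sorghum regrets: 210, 130, 340, 200, 280 → max 340
Barley regrets: 240, 60, 220, 0, 210 → max 240
Smallest max regret = 240 → Barley.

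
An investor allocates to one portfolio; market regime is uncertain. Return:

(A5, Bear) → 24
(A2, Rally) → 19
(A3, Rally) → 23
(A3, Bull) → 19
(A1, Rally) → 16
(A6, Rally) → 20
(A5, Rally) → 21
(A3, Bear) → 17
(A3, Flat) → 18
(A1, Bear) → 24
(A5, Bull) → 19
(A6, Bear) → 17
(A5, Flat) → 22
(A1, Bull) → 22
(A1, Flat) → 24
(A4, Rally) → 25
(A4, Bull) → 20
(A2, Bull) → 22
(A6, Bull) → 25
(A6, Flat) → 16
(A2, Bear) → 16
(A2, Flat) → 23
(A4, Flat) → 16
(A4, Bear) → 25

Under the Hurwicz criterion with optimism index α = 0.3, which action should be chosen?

A5

A1: 0.3·24 + 0.7·16 = 18.4
A2: 0.3·23 + 0.7·16 = 18.1
A3: 0.3·23 + 0.7·17 = 18.8
A4: 0.3·25 + 0.7·16 = 18.7
A5: 0.3·24 + 0.7·19 = 20.5
A6: 0.3·25 + 0.7·16 = 18.7
Highest Hurwicz score = 20.5 → A5.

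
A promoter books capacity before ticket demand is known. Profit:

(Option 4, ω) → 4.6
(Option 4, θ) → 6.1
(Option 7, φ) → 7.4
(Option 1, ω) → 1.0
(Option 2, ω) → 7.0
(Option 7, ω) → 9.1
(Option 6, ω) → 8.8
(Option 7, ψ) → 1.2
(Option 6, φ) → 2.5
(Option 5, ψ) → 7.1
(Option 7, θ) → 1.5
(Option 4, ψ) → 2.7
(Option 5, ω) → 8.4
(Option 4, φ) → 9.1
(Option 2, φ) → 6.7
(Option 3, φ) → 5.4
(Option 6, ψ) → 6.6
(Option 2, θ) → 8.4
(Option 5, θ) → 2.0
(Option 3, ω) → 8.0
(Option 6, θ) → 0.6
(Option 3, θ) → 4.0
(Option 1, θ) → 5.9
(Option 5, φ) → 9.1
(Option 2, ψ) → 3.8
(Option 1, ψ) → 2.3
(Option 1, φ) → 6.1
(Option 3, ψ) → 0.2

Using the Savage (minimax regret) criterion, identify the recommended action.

Column bests: θ=8.4, φ=9.1, ψ=7.1, ω=9.1.
Option 1 regrets: 2.5, 3.0, 4.8, 8.1 → max 8.1
Option 2 regrets: 0.0, 2.4, 3.3, 2.1 → max 3.3
Option 3 regrets: 4.4, 3.7, 6.9, 1.1 → max 6.9
Option 4 regrets: 2.3, 0.0, 4.4, 4.5 → max 4.5
Option 5 regrets: 6.4, 0.0, 0.0, 0.7 → max 6.4
Option 6 regrets: 7.8, 6.6, 0.5, 0.3 → max 7.8
Option 7 regrets: 6.9, 1.7, 5.9, 0.0 → max 6.9
Smallest max regret = 3.3 → Option 2.

Option 2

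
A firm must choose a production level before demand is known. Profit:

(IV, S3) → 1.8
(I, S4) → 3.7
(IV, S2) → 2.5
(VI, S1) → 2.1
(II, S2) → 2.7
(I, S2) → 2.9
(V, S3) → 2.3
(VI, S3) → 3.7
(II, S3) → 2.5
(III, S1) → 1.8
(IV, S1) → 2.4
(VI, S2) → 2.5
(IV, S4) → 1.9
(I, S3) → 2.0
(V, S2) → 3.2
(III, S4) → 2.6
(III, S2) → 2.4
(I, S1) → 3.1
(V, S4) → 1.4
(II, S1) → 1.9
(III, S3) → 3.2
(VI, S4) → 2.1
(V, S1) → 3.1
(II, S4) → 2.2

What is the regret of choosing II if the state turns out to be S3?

1.2

Best payoff under S3 is 3.7.
Regret = 3.7 − 2.5 = 1.2.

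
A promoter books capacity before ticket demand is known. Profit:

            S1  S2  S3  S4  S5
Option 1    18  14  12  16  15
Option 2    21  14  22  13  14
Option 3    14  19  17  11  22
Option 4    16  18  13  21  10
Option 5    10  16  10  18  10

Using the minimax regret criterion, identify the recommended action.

Option 2

Column bests: S1=21, S2=19, S3=22, S4=21, S5=22.
Option 1 regrets: 3, 5, 10, 5, 7 → max 10
Option 2 regrets: 0, 5, 0, 8, 8 → max 8
Option 3 regrets: 7, 0, 5, 10, 0 → max 10
Option 4 regrets: 5, 1, 9, 0, 12 → max 12
Option 5 regrets: 11, 3, 12, 3, 12 → max 12
Smallest max regret = 8 → Option 2.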